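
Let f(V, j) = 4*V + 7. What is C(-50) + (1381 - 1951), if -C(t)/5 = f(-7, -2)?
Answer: -465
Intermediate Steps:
f(V, j) = 7 + 4*V
C(t) = 105 (C(t) = -5*(7 + 4*(-7)) = -5*(7 - 28) = -5*(-21) = 105)
C(-50) + (1381 - 1951) = 105 + (1381 - 1951) = 105 - 570 = -465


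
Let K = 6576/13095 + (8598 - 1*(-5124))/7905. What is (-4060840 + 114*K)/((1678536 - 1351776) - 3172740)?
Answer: 778398891133/545563693575 ≈ 1.4268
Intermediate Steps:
K = 5148286/2300355 (K = 6576*(1/13095) + (8598 + 5124)*(1/7905) = 2192/4365 + 13722*(1/7905) = 2192/4365 + 4574/2635 = 5148286/2300355 ≈ 2.2380)
(-4060840 + 114*K)/((1678536 - 1351776) - 3172740) = (-4060840 + 114*(5148286/2300355))/((1678536 - 1351776) - 3172740) = (-4060840 + 195634868/766785)/(326760 - 3172740) = -3113595564532/766785/(-2845980) = -3113595564532/766785*(-1/2845980) = 778398891133/545563693575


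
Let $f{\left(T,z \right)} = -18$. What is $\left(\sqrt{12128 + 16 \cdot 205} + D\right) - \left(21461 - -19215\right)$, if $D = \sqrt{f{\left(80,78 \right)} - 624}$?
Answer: $-40676 + 12 \sqrt{107} + i \sqrt{642} \approx -40552.0 + 25.338 i$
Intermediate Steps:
$D = i \sqrt{642}$ ($D = \sqrt{-18 - 624} = \sqrt{-642} = i \sqrt{642} \approx 25.338 i$)
$\left(\sqrt{12128 + 16 \cdot 205} + D\right) - \left(21461 - -19215\right) = \left(\sqrt{12128 + 16 \cdot 205} + i \sqrt{642}\right) - \left(21461 - -19215\right) = \left(\sqrt{12128 + 3280} + i \sqrt{642}\right) - \left(21461 + 19215\right) = \left(\sqrt{15408} + i \sqrt{642}\right) - 40676 = \left(12 \sqrt{107} + i \sqrt{642}\right) - 40676 = -40676 + 12 \sqrt{107} + i \sqrt{642}$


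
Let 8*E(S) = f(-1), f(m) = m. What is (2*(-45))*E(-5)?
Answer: 45/4 ≈ 11.250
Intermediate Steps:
E(S) = -⅛ (E(S) = (⅛)*(-1) = -⅛)
(2*(-45))*E(-5) = (2*(-45))*(-⅛) = -90*(-⅛) = 45/4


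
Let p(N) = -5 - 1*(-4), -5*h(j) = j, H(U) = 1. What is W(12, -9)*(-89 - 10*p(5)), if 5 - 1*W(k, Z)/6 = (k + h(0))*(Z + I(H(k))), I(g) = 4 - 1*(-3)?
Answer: -13746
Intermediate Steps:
h(j) = -j/5
p(N) = -1 (p(N) = -5 + 4 = -1)
I(g) = 7 (I(g) = 4 + 3 = 7)
W(k, Z) = 30 - 6*k*(7 + Z) (W(k, Z) = 30 - 6*(k - ⅕*0)*(Z + 7) = 30 - 6*(k + 0)*(7 + Z) = 30 - 6*k*(7 + Z))
W(12, -9)*(-89 - 10*p(5)) = (30 - 42*12 - 6*(-9)*12)*(-89 - 10*(-1)) = (30 - 504 + 648)*(-89 + 10) = 174*(-79) = -13746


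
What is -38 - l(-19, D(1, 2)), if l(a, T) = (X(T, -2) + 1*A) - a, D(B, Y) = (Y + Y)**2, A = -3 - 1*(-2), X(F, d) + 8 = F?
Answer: -64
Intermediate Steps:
X(F, d) = -8 + F
A = -1 (A = -3 + 2 = -1)
D(B, Y) = 4*Y**2 (D(B, Y) = (2*Y)**2 = 4*Y**2)
l(a, T) = -9 + T - a (l(a, T) = ((-8 + T) + 1*(-1)) - a = ((-8 + T) - 1) - a = (-9 + T) - a = -9 + T - a)
-38 - l(-19, D(1, 2)) = -38 - (-9 + 4*2**2 - 1*(-19)) = -38 - (-9 + 4*4 + 19) = -38 - (-9 + 16 + 19) = -38 - 1*26 = -38 - 26 = -64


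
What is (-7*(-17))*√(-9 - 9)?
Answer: 357*I*√2 ≈ 504.87*I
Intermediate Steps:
(-7*(-17))*√(-9 - 9) = 119*√(-18) = 119*(3*I*√2) = 357*I*√2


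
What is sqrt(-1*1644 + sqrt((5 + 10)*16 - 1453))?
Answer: sqrt(-1644 + I*sqrt(1213)) ≈ 0.4295 + 40.549*I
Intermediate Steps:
sqrt(-1*1644 + sqrt((5 + 10)*16 - 1453)) = sqrt(-1644 + sqrt(15*16 - 1453)) = sqrt(-1644 + sqrt(240 - 1453)) = sqrt(-1644 + sqrt(-1213)) = sqrt(-1644 + I*sqrt(1213))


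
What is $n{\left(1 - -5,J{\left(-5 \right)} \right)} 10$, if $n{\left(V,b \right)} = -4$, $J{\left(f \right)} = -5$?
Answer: $-40$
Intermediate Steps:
$n{\left(1 - -5,J{\left(-5 \right)} \right)} 10 = \left(-4\right) 10 = -40$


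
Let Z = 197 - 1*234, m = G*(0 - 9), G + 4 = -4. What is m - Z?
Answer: 109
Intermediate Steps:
G = -8 (G = -4 - 4 = -8)
m = 72 (m = -8*(0 - 9) = -8*(-9) = 72)
Z = -37 (Z = 197 - 234 = -37)
m - Z = 72 - 1*(-37) = 72 + 37 = 109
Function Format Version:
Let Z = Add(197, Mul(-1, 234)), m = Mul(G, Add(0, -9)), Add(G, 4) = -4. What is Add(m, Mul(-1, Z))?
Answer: 109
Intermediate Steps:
G = -8 (G = Add(-4, -4) = -8)
m = 72 (m = Mul(-8, Add(0, -9)) = Mul(-8, -9) = 72)
Z = -37 (Z = Add(197, -234) = -37)
Add(m, Mul(-1, Z)) = Add(72, Mul(-1, -37)) = Add(72, 37) = 109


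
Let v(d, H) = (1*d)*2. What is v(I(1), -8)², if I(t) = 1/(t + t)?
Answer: 1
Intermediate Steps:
I(t) = 1/(2*t)
v(d, H) = 2*d (v(d, H) = d*2 = 2*d)
v(I(1), -8)² = (2*((½)/1))² = (2*((½)*1))² = (2*(½))² = 1² = 1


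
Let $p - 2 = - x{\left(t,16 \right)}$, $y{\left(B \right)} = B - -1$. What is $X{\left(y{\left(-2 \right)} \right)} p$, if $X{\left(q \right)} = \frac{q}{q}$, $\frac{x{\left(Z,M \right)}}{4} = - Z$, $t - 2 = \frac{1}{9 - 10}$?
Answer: $6$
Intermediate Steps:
$t = 1$ ($t = 2 + \frac{1}{9 - 10} = 2 + \frac{1}{-1} = 2 - 1 = 1$)
$x{\left(Z,M \right)} = - 4 Z$ ($x{\left(Z,M \right)} = 4 \left(- Z\right) = - 4 Z$)
$y{\left(B \right)} = 1 + B$ ($y{\left(B \right)} = B + 1 = 1 + B$)
$p = 6$ ($p = 2 - \left(-4\right) 1 = 2 - -4 = 2 + 4 = 6$)
$X{\left(q \right)} = 1$
$X{\left(y{\left(-2 \right)} \right)} p = 1 \cdot 6 = 6$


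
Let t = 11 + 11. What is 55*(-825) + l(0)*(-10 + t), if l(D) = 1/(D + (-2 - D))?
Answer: -45381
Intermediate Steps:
l(D) = -½ (l(D) = 1/(-2) = -½)
t = 22
55*(-825) + l(0)*(-10 + t) = 55*(-825) - (-10 + 22)/2 = -45375 - ½*12 = -45375 - 6 = -45381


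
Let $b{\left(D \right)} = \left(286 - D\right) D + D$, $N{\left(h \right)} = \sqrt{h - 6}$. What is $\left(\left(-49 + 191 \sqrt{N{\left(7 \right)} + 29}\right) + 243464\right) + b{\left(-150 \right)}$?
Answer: $177865 + 191 \sqrt{30} \approx 1.7891 \cdot 10^{5}$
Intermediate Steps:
$N{\left(h \right)} = \sqrt{-6 + h}$
$b{\left(D \right)} = D + D \left(286 - D\right)$ ($b{\left(D \right)} = D \left(286 - D\right) + D = D + D \left(286 - D\right)$)
$\left(\left(-49 + 191 \sqrt{N{\left(7 \right)} + 29}\right) + 243464\right) + b{\left(-150 \right)} = \left(\left(-49 + 191 \sqrt{\sqrt{-6 + 7} + 29}\right) + 243464\right) - 150 \left(287 - -150\right) = \left(\left(-49 + 191 \sqrt{\sqrt{1} + 29}\right) + 243464\right) - 150 \left(287 + 150\right) = \left(\left(-49 + 191 \sqrt{1 + 29}\right) + 243464\right) - 65550 = \left(\left(-49 + 191 \sqrt{30}\right) + 243464\right) - 65550 = \left(243415 + 191 \sqrt{30}\right) - 65550 = 177865 + 191 \sqrt{30}$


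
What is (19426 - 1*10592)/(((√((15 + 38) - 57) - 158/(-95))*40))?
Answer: 6629917/122128 - 7972685*I/122128 ≈ 54.287 - 65.281*I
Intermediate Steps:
(19426 - 1*10592)/(((√((15 + 38) - 57) - 158/(-95))*40)) = (19426 - 10592)/(((√(53 - 57) - 158*(-1/95))*40)) = 8834/(((√(-4) + 158/95)*40)) = 8834/(((2*I + 158/95)*40)) = 8834/(((158/95 + 2*I)*40)) = 8834/(1264/19 + 80*I) = 8834*(361*(1264/19 - 80*I)/3908096) = 1594537*(1264/19 - 80*I)/1954048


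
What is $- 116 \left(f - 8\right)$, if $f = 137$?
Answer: $-14964$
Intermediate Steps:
$- 116 \left(f - 8\right) = - 116 \left(137 - 8\right) = \left(-116\right) 129 = -14964$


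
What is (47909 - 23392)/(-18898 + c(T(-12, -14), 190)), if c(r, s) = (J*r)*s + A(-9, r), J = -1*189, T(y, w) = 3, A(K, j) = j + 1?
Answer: -24517/126624 ≈ -0.19362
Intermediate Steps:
A(K, j) = 1 + j
J = -189
c(r, s) = 1 + r - 189*r*s (c(r, s) = (-189*r)*s + (1 + r) = -189*r*s + (1 + r) = 1 + r - 189*r*s)
(47909 - 23392)/(-18898 + c(T(-12, -14), 190)) = (47909 - 23392)/(-18898 + (1 + 3 - 189*3*190)) = 24517/(-18898 + (1 + 3 - 107730)) = 24517/(-18898 - 107726) = 24517/(-126624) = 24517*(-1/126624) = -24517/126624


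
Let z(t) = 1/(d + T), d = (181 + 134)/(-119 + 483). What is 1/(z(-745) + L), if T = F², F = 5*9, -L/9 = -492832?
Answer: 105345/467256483412 ≈ 2.2545e-7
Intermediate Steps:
L = 4435488 (L = -9*(-492832) = 4435488)
d = 45/52 (d = 315/364 = 315*(1/364) = 45/52 ≈ 0.86539)
F = 45
T = 2025 (T = 45² = 2025)
z(t) = 52/105345 (z(t) = 1/(45/52 + 2025) = 1/(105345/52) = 52/105345)
1/(z(-745) + L) = 1/(52/105345 + 4435488) = 1/(467256483412/105345) = 105345/467256483412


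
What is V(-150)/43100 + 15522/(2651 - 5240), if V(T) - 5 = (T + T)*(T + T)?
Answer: -29065017/7439060 ≈ -3.9071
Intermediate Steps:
V(T) = 5 + 4*T² (V(T) = 5 + (T + T)*(T + T) = 5 + (2*T)*(2*T) = 5 + 4*T²)
V(-150)/43100 + 15522/(2651 - 5240) = (5 + 4*(-150)²)/43100 + 15522/(2651 - 5240) = (5 + 4*22500)*(1/43100) + 15522/(-2589) = (5 + 90000)*(1/43100) + 15522*(-1/2589) = 90005*(1/43100) - 5174/863 = 18001/8620 - 5174/863 = -29065017/7439060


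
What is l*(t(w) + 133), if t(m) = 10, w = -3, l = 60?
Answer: 8580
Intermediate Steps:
l*(t(w) + 133) = 60*(10 + 133) = 60*143 = 8580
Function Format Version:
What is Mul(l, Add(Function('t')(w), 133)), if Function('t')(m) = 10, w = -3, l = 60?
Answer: 8580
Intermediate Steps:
Mul(l, Add(Function('t')(w), 133)) = Mul(60, Add(10, 133)) = Mul(60, 143) = 8580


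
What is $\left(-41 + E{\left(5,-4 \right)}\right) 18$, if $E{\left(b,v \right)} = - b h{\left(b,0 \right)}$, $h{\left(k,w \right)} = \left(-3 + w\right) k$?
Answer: $612$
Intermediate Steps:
$h{\left(k,w \right)} = k \left(-3 + w\right)$
$E{\left(b,v \right)} = 3 b^{2}$ ($E{\left(b,v \right)} = - b b \left(-3 + 0\right) = - b b \left(-3\right) = - b \left(- 3 b\right) = 3 b^{2}$)
$\left(-41 + E{\left(5,-4 \right)}\right) 18 = \left(-41 + 3 \cdot 5^{2}\right) 18 = \left(-41 + 3 \cdot 25\right) 18 = \left(-41 + 75\right) 18 = 34 \cdot 18 = 612$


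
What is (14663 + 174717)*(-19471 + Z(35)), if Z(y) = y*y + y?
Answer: -3448799180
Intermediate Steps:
Z(y) = y + y² (Z(y) = y² + y = y + y²)
(14663 + 174717)*(-19471 + Z(35)) = (14663 + 174717)*(-19471 + 35*(1 + 35)) = 189380*(-19471 + 35*36) = 189380*(-19471 + 1260) = 189380*(-18211) = -3448799180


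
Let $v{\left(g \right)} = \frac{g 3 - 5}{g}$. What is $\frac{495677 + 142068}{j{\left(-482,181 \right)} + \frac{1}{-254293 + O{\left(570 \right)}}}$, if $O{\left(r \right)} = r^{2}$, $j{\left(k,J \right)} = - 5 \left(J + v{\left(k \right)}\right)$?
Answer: $- \frac{21704103905630}{31311732773} \approx -693.16$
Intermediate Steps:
$v{\left(g \right)} = \frac{-5 + 3 g}{g}$ ($v{\left(g \right)} = \frac{3 g - 5}{g} = \frac{-5 + 3 g}{g}$)
$j{\left(k,J \right)} = -15 - 5 J + \frac{25}{k}$ ($j{\left(k,J \right)} = - 5 \left(J + \left(3 - \frac{5}{k}\right)\right) = - 5 \left(3 + J - \frac{5}{k}\right) = -15 - 5 J + \frac{25}{k}$)
$\frac{495677 + 142068}{j{\left(-482,181 \right)} + \frac{1}{-254293 + O{\left(570 \right)}}} = \frac{495677 + 142068}{\left(-15 - 905 + \frac{25}{-482}\right) + \frac{1}{-254293 + 570^{2}}} = \frac{637745}{\left(-15 - 905 + 25 \left(- \frac{1}{482}\right)\right) + \frac{1}{-254293 + 324900}} = \frac{637745}{\left(-15 - 905 - \frac{25}{482}\right) + \frac{1}{70607}} = \frac{637745}{- \frac{443465}{482} + \frac{1}{70607}} = \frac{637745}{- \frac{31311732773}{34032574}} = 637745 \left(- \frac{34032574}{31311732773}\right) = - \frac{21704103905630}{31311732773}$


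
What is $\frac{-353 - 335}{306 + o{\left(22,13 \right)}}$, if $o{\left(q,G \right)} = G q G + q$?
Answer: $- \frac{344}{2023} \approx -0.17004$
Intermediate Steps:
$o{\left(q,G \right)} = q + q G^{2}$ ($o{\left(q,G \right)} = q G^{2} + q = q + q G^{2}$)
$\frac{-353 - 335}{306 + o{\left(22,13 \right)}} = \frac{-353 - 335}{306 + 22 \left(1 + 13^{2}\right)} = - \frac{688}{306 + 22 \left(1 + 169\right)} = - \frac{688}{306 + 22 \cdot 170} = - \frac{688}{306 + 3740} = - \frac{688}{4046} = \left(-688\right) \frac{1}{4046} = - \frac{344}{2023}$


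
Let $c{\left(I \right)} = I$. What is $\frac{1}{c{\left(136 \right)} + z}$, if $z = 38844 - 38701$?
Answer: $\frac{1}{279} \approx 0.0035842$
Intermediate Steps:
$z = 143$
$\frac{1}{c{\left(136 \right)} + z} = \frac{1}{136 + 143} = \frac{1}{279}$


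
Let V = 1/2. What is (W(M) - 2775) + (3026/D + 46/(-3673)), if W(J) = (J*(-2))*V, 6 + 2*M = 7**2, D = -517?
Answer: -10643053573/3797882 ≈ -2802.4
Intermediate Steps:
V = 1/2 ≈ 0.50000
M = 43/2 (M = -3 + (1/2)*7**2 = -3 + (1/2)*49 = -3 + 49/2 = 43/2 ≈ 21.500)
W(J) = -J (W(J) = (J*(-2))*(1/2) = -2*J*(1/2) = -J)
(W(M) - 2775) + (3026/D + 46/(-3673)) = (-1*43/2 - 2775) + (3026/(-517) + 46/(-3673)) = (-43/2 - 2775) + (3026*(-1/517) + 46*(-1/3673)) = -5593/2 + (-3026/517 - 46/3673) = -5593/2 - 11138280/1898941 = -10643053573/3797882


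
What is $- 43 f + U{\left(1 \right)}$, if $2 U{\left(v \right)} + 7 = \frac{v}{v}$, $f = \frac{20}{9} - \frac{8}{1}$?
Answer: $\frac{2209}{9} \approx 245.44$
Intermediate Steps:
$f = - \frac{52}{9}$ ($f = 20 \cdot \frac{1}{9} - 8 = \frac{20}{9} - 8 = - \frac{52}{9} \approx -5.7778$)
$U{\left(v \right)} = -3$ ($U{\left(v \right)} = - \frac{7}{2} + \frac{v \frac{1}{v}}{2} = - \frac{7}{2} + \frac{1}{2} \cdot 1 = - \frac{7}{2} + \frac{1}{2} = -3$)
$- 43 f + U{\left(1 \right)} = \left(-43\right) \left(- \frac{52}{9}\right) - 3 = \frac{2236}{9} - 3 = \frac{2209}{9}$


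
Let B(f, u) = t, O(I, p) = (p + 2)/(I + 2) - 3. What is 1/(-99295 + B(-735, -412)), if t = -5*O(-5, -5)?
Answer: -1/99285 ≈ -1.0072e-5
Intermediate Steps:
O(I, p) = -3 + (2 + p)/(2 + I) (O(I, p) = (2 + p)/(2 + I) - 3 = -3 + (2 + p)/(2 + I))
t = 10 (t = -5*(-4 - 5 - 3*(-5))/(2 - 5) = -5*(-4 - 5 + 15)/(-3) = -(-5)*6/3 = -5*(-2) = 10)
B(f, u) = 10
1/(-99295 + B(-735, -412)) = 1/(-99295 + 10) = 1/(-99285) = -1/99285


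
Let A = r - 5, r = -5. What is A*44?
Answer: -440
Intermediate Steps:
A = -10 (A = -5 - 5 = -10)
A*44 = -10*44 = -440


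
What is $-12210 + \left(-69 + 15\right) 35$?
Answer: $-14100$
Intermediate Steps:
$-12210 + \left(-69 + 15\right) 35 = -12210 - 1890 = -14100$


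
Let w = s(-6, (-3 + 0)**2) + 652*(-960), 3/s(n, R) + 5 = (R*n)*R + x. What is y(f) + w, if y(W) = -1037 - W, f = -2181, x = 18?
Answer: -295519051/473 ≈ -6.2478e+5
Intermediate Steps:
s(n, R) = 3/(13 + n*R**2) (s(n, R) = 3/(-5 + ((R*n)*R + 18)) = 3/(-5 + (n*R**2 + 18)) = 3/(-5 + (18 + n*R**2)) = 3/(13 + n*R**2))
w = -296060163/473 (w = 3/(13 - 6*(-3 + 0)**4) + 652*(-960) = 3/(13 - 6*((-3)**2)**2) - 625920 = 3/(13 - 6*9**2) - 625920 = 3/(13 - 6*81) - 625920 = 3/(13 - 486) - 625920 = 3/(-473) - 625920 = 3*(-1/473) - 625920 = -3/473 - 625920 = -296060163/473 ≈ -6.2592e+5)
y(f) + w = (-1037 - 1*(-2181)) - 296060163/473 = (-1037 + 2181) - 296060163/473 = 1144 - 296060163/473 = -295519051/473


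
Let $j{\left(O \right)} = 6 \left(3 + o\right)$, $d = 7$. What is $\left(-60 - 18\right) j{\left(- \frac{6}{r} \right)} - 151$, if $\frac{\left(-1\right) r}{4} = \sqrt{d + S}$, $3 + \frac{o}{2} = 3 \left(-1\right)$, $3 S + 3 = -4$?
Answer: $4061$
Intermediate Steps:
$S = - \frac{7}{3}$ ($S = -1 + \frac{1}{3} \left(-4\right) = -1 - \frac{4}{3} = - \frac{7}{3} \approx -2.3333$)
$o = -12$ ($o = -6 + 2 \cdot 3 \left(-1\right) = -6 + 2 \left(-3\right) = -6 - 6 = -12$)
$r = - \frac{4 \sqrt{42}}{3}$ ($r = - 4 \sqrt{7 - \frac{7}{3}} = - 4 \sqrt{\frac{14}{3}} = - 4 \frac{\sqrt{42}}{3} = - \frac{4 \sqrt{42}}{3} \approx -8.641$)
$j{\left(O \right)} = -54$ ($j{\left(O \right)} = 6 \left(3 - 12\right) = 6 \left(-9\right) = -54$)
$\left(-60 - 18\right) j{\left(- \frac{6}{r} \right)} - 151 = \left(-60 - 18\right) \left(-54\right) - 151 = \left(-78\right) \left(-54\right) - 151 = 4212 - 151 = 4061$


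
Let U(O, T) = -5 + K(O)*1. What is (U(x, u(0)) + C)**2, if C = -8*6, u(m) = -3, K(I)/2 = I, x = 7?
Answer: 1521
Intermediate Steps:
K(I) = 2*I
U(O, T) = -5 + 2*O (U(O, T) = -5 + (2*O)*1 = -5 + 2*O)
C = -48
(U(x, u(0)) + C)**2 = ((-5 + 2*7) - 48)**2 = ((-5 + 14) - 48)**2 = (9 - 48)**2 = (-39)**2 = 1521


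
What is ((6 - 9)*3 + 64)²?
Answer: 3025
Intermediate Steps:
((6 - 9)*3 + 64)² = (-3*3 + 64)² = (-9 + 64)² = 55² = 3025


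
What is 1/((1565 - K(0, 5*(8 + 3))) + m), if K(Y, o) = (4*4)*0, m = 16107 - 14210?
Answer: 1/3462 ≈ 0.00028885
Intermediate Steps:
m = 1897
K(Y, o) = 0 (K(Y, o) = 16*0 = 0)
1/((1565 - K(0, 5*(8 + 3))) + m) = 1/((1565 - 1*0) + 1897) = 1/((1565 + 0) + 1897) = 1/(1565 + 1897) = 1/3462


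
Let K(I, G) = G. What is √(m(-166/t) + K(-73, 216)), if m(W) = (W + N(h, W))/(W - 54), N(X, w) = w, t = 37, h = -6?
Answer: √63263999/541 ≈ 14.702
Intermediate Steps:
m(W) = 2*W/(-54 + W) (m(W) = (W + W)/(W - 54) = (2*W)/(-54 + W) = 2*W/(-54 + W))
√(m(-166/t) + K(-73, 216)) = √(2*(-166/37)/(-54 - 166/37) + 216) = √(2*(-166/37)/(-2164/37) + 216) = √(2*(-166/37)*(-37/2164) + 216) = √(83/541 + 216) = √(116939/541) = √63263999/541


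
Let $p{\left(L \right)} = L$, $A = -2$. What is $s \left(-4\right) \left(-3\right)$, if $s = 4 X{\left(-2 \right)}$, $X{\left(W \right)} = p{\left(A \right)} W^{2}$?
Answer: $-384$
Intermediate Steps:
$X{\left(W \right)} = - 2 W^{2}$
$s = -32$ ($s = 4 \left(- 2 \left(-2\right)^{2}\right) = 4 \left(\left(-2\right) 4\right) = 4 \left(-8\right) = -32$)
$s \left(-4\right) \left(-3\right) = \left(-32\right) \left(-4\right) \left(-3\right) = 128 \left(-3\right) = -384$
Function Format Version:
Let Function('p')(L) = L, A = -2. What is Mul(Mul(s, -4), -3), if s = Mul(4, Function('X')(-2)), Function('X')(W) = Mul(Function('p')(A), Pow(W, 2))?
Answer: -384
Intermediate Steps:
Function('X')(W) = Mul(-2, Pow(W, 2))
s = -32 (s = Mul(4, Mul(-2, Pow(-2, 2))) = Mul(4, Mul(-2, 4)) = Mul(4, -8) = -32)
Mul(Mul(s, -4), -3) = Mul(Mul(-32, -4), -3) = Mul(128, -3) = -384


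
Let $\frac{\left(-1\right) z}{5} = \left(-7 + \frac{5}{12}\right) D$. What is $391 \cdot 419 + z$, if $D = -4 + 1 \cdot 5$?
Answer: $\frac{1966343}{12} \approx 1.6386 \cdot 10^{5}$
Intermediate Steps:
$D = 1$ ($D = -4 + 5 = 1$)
$z = \frac{395}{12}$ ($z = - 5 \left(-7 + \frac{5}{12}\right) 1 = - 5 \left(\left(- \frac{79}{12}\right) 1\right) = \left(-5\right) \left(- \frac{79}{12}\right) = \frac{395}{12} \approx 32.917$)
$391 \cdot 419 + z = 391 \cdot 419 + \frac{395}{12} = 163829 + \frac{395}{12} = \frac{1966343}{12}$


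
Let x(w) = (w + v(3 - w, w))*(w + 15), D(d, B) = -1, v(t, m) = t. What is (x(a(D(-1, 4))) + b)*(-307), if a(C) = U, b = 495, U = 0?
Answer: -165780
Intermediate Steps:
a(C) = 0
x(w) = 45 + 3*w (x(w) = (w + (3 - w))*(w + 15) = 3*(15 + w) = 45 + 3*w)
(x(a(D(-1, 4))) + b)*(-307) = ((45 + 3*0) + 495)*(-307) = ((45 + 0) + 495)*(-307) = (45 + 495)*(-307) = 540*(-307) = -165780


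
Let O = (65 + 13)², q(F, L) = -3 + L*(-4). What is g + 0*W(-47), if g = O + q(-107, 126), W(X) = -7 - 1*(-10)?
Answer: 5577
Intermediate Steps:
q(F, L) = -3 - 4*L
O = 6084 (O = 78² = 6084)
W(X) = 3 (W(X) = -7 + 10 = 3)
g = 5577 (g = 6084 + (-3 - 4*126) = 6084 + (-3 - 504) = 6084 - 507 = 5577)
g + 0*W(-47) = 5577 + 0*3 = 5577 + 0 = 5577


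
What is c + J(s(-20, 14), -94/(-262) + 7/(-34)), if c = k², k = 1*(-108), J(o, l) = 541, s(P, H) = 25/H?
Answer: 12205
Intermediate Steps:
k = -108
c = 11664 (c = (-108)² = 11664)
c + J(s(-20, 14), -94/(-262) + 7/(-34)) = 11664 + 541 = 12205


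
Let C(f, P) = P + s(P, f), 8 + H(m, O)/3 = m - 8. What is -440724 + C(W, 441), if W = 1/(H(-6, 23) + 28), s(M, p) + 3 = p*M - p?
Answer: -8365654/19 ≈ -4.4030e+5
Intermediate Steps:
H(m, O) = -48 + 3*m (H(m, O) = -24 + 3*(m - 8) = -24 + 3*(-8 + m) = -24 + (-24 + 3*m) = -48 + 3*m)
s(M, p) = -3 - p + M*p (s(M, p) = -3 + (p*M - p) = -3 + (M*p - p) = -3 + (-p + M*p) = -3 - p + M*p)
W = -1/38 (W = 1/((-48 + 3*(-6)) + 28) = 1/((-48 - 18) + 28) = 1/(-66 + 28) = 1/(-38) = -1/38 ≈ -0.026316)
C(f, P) = -3 + P - f + P*f (C(f, P) = P + (-3 - f + P*f) = -3 + P - f + P*f)
-440724 + C(W, 441) = -440724 + (-3 + 441 - 1*(-1/38) + 441*(-1/38)) = -440724 + (-3 + 441 + 1/38 - 441/38) = -440724 + 8102/19 = -8365654/19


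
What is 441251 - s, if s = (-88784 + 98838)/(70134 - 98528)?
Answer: 6264445474/14197 ≈ 4.4125e+5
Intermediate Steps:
s = -5027/14197 (s = 10054/(-28394) = 10054*(-1/28394) = -5027/14197 ≈ -0.35409)
441251 - s = 441251 - 1*(-5027/14197) = 441251 + 5027/14197 = 6264445474/14197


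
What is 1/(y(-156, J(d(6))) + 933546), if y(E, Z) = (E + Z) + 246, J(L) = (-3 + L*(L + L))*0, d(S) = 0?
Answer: 1/933636 ≈ 1.0711e-6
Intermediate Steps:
J(L) = 0 (J(L) = (-3 + L*(2*L))*0 = (-3 + 2*L²)*0 = 0)
y(E, Z) = 246 + E + Z
1/(y(-156, J(d(6))) + 933546) = 1/((246 - 156 + 0) + 933546) = 1/(90 + 933546) = 1/933636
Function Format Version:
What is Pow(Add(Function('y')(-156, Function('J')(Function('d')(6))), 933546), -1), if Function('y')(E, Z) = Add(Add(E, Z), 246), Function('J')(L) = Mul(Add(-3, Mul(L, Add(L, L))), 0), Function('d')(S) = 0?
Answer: Rational(1, 933636) ≈ 1.0711e-6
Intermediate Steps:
Function('J')(L) = 0 (Function('J')(L) = Mul(Add(-3, Mul(L, Mul(2, L))), 0) = Mul(Add(-3, Mul(2, Pow(L, 2))), 0) = 0)
Function('y')(E, Z) = Add(246, E, Z)
Pow(Add(Function('y')(-156, Function('J')(Function('d')(6))), 933546), -1) = Pow(Add(Add(246, -156, 0), 933546), -1) = Pow(Add(90, 933546), -1) = Pow(933636, -1) = Rational(1, 933636)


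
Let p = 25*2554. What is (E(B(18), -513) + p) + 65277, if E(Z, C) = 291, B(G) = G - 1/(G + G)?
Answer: 129418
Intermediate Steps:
B(G) = G - 1/(2*G)
p = 63850
(E(B(18), -513) + p) + 65277 = (291 + 63850) + 65277 = 64141 + 65277 = 129418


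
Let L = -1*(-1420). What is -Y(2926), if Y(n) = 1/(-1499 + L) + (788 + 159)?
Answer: -74812/79 ≈ -946.99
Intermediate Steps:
L = 1420
Y(n) = 74812/79 (Y(n) = 1/(-1499 + 1420) + (788 + 159) = 1/(-79) + 947 = -1/79 + 947 = 74812/79)
-Y(2926) = -1*74812/79 = -74812/79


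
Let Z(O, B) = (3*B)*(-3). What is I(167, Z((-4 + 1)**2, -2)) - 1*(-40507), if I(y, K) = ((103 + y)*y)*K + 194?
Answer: 852321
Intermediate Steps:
Z(O, B) = -9*B
I(y, K) = 194 + K*y*(103 + y) (I(y, K) = (y*(103 + y))*K + 194 = K*y*(103 + y) + 194 = 194 + K*y*(103 + y))
I(167, Z((-4 + 1)**2, -2)) - 1*(-40507) = (194 - 9*(-2)*167**2 + 103*(-9*(-2))*167) - 1*(-40507) = (194 + 18*27889 + 103*18*167) + 40507 = (194 + 502002 + 309618) + 40507 = 811814 + 40507 = 852321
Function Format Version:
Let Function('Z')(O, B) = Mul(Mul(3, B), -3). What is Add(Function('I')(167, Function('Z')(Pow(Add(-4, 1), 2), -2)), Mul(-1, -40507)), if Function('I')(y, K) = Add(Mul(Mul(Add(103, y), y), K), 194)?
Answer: 852321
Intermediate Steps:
Function('Z')(O, B) = Mul(-9, B)
Function('I')(y, K) = Add(194, Mul(K, y, Add(103, y))) (Function('I')(y, K) = Add(Mul(Mul(y, Add(103, y)), K), 194) = Add(Mul(K, y, Add(103, y)), 194) = Add(194, Mul(K, y, Add(103, y))))
Add(Function('I')(167, Function('Z')(Pow(Add(-4, 1), 2), -2)), Mul(-1, -40507)) = Add(Add(194, Mul(Mul(-9, -2), Pow(167, 2)), Mul(103, Mul(-9, -2), 167)), Mul(-1, -40507)) = Add(Add(194, Mul(18, 27889), Mul(103, 18, 167)), 40507) = Add(Add(194, 502002, 309618), 40507) = Add(811814, 40507) = 852321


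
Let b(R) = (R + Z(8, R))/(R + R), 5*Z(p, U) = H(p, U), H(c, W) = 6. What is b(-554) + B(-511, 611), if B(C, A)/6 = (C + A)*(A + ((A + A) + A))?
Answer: 2030964691/1385 ≈ 1.4664e+6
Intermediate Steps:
Z(p, U) = 6/5 (Z(p, U) = (⅕)*6 = 6/5)
b(R) = (6/5 + R)/(2*R) (b(R) = (R + 6/5)/(R + R) = (6/5 + R)/((2*R)) = (6/5 + R)*(1/(2*R)) = (6/5 + R)/(2*R))
B(C, A) = 24*A*(A + C) (B(C, A) = 6*((C + A)*(A + ((A + A) + A))) = 6*((A + C)*(A + (2*A + A))) = 6*((A + C)*(A + 3*A)) = 6*((A + C)*(4*A)) = 6*(4*A*(A + C)) = 24*A*(A + C))
b(-554) + B(-511, 611) = (⅒)*(6 + 5*(-554))/(-554) + 24*611*(611 - 511) = (⅒)*(-1/554)*(6 - 2770) + 24*611*100 = (⅒)*(-1/554)*(-2764) + 1466400 = 691/1385 + 1466400 = 2030964691/1385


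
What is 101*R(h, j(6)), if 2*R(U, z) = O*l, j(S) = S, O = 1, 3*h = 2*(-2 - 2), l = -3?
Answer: -303/2 ≈ -151.50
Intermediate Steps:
h = -8/3 (h = (2*(-2 - 2))/3 = (2*(-4))/3 = (⅓)*(-8) = -8/3 ≈ -2.6667)
R(U, z) = -3/2 (R(U, z) = (1*(-3))/2 = (½)*(-3) = -3/2)
101*R(h, j(6)) = 101*(-3/2) = -303/2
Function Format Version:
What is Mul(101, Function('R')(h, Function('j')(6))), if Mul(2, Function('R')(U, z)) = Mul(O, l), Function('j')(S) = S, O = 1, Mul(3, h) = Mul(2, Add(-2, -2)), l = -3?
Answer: Rational(-303, 2) ≈ -151.50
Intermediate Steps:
h = Rational(-8, 3) (h = Mul(Rational(1, 3), Mul(2, Add(-2, -2))) = Mul(Rational(1, 3), Mul(2, -4)) = Mul(Rational(1, 3), -8) = Rational(-8, 3) ≈ -2.6667)
Function('R')(U, z) = Rational(-3, 2) (Function('R')(U, z) = Mul(Rational(1, 2), Mul(1, -3)) = Mul(Rational(1, 2), -3) = Rational(-3, 2))
Mul(101, Function('R')(h, Function('j')(6))) = Mul(101, Rational(-3, 2)) = Rational(-303, 2)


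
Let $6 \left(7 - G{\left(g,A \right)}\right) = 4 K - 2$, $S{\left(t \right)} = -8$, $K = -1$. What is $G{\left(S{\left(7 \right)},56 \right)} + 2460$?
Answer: $2468$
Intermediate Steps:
$G{\left(g,A \right)} = 8$ ($G{\left(g,A \right)} = 7 - \frac{4 \left(-1\right) - 2}{6} = 7 - \frac{-4 - 2}{6} = 7 - -1 = 7 + 1 = 8$)
$G{\left(S{\left(7 \right)},56 \right)} + 2460 = 8 + 2460 = 2468$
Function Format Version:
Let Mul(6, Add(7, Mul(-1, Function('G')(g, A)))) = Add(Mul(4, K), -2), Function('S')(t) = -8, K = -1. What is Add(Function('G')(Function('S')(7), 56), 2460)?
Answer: 2468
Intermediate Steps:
Function('G')(g, A) = 8 (Function('G')(g, A) = Add(7, Mul(Rational(-1, 6), Add(Mul(4, -1), -2))) = Add(7, Mul(Rational(-1, 6), Add(-4, -2))) = Add(7, Mul(Rational(-1, 6), -6)) = Add(7, 1) = 8)
Add(Function('G')(Function('S')(7), 56), 2460) = Add(8, 2460) = 2468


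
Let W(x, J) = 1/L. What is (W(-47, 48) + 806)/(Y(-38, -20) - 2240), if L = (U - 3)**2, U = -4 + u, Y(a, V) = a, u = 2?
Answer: -20151/56950 ≈ -0.35384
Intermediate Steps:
U = -2 (U = -4 + 2 = -2)
L = 25 (L = (-2 - 3)**2 = (-5)**2 = 25)
W(x, J) = 1/25
(W(-47, 48) + 806)/(Y(-38, -20) - 2240) = (1/25 + 806)/(-38 - 2240) = (20151/25)/(-2278) = (20151/25)*(-1/2278) = -20151/56950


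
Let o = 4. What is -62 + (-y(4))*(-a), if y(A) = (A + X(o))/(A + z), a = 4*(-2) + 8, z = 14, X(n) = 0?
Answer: -62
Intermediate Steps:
a = 0 (a = -8 + 8 = 0)
y(A) = A/(14 + A) (y(A) = (A + 0)/(A + 14) = A/(14 + A))
-62 + (-y(4))*(-a) = -62 + (-4/(14 + 4))*(-1*0) = -62 - 4/18*0 = -62 - 1*2/9*0 = -62 - 2/9*0 = -62 + 0 = -62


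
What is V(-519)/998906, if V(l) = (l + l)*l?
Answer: 269361/499453 ≈ 0.53931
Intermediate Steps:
V(l) = 2*l² (V(l) = (2*l)*l = 2*l²)
V(-519)/998906 = (2*(-519)²)/998906 = (2*269361)*(1/998906) = 538722*(1/998906) = 269361/499453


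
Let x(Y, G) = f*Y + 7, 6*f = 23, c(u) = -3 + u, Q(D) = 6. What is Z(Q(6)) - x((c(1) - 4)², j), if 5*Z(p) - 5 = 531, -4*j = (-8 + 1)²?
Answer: -189/5 ≈ -37.800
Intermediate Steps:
j = -49/4 (j = -(-8 + 1)²/4 = -¼*(-7)² = -¼*49 = -49/4 ≈ -12.250)
Z(p) = 536/5 (Z(p) = 1 + (⅕)*531 = 1 + 531/5 = 536/5)
f = 23/6 (f = (⅙)*23 = 23/6 ≈ 3.8333)
x(Y, G) = 7 + 23*Y/6 (x(Y, G) = 23*Y/6 + 7 = 7 + 23*Y/6)
Z(Q(6)) - x((c(1) - 4)², j) = 536/5 - (7 + 23*((-3 + 1) - 4)²/6) = 536/5 - (7 + 23*(-2 - 4)²/6) = 536/5 - (7 + (23/6)*(-6)²) = 536/5 - (7 + (23/6)*36) = 536/5 - (7 + 138) = 536/5 - 1*145 = 536/5 - 145 = -189/5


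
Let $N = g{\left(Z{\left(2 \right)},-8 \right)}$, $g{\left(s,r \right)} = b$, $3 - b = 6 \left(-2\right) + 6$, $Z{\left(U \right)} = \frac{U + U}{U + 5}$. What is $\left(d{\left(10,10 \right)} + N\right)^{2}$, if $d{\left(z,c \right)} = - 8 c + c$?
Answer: $3721$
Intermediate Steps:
$Z{\left(U \right)} = \frac{2 U}{5 + U}$
$b = 9$ ($b = 3 - \left(6 \left(-2\right) + 6\right) = 3 - \left(-12 + 6\right) = 3 - -6 = 3 + 6 = 9$)
$d{\left(z,c \right)} = - 7 c$
$g{\left(s,r \right)} = 9$
$N = 9$
$\left(d{\left(10,10 \right)} + N\right)^{2} = \left(\left(-7\right) 10 + 9\right)^{2} = \left(-70 + 9\right)^{2} = \left(-61\right)^{2} = 3721$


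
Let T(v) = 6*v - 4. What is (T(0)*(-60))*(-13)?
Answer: -3120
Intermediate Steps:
T(v) = -4 + 6*v
(T(0)*(-60))*(-13) = ((-4 + 6*0)*(-60))*(-13) = ((-4 + 0)*(-60))*(-13) = -4*(-60)*(-13) = 240*(-13) = -3120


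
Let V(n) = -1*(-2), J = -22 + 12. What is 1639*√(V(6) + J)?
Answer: 3278*I*√2 ≈ 4635.8*I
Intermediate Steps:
J = -10
V(n) = 2
1639*√(V(6) + J) = 1639*√(2 - 10) = 1639*√(-8) = 1639*(2*I*√2) = 3278*I*√2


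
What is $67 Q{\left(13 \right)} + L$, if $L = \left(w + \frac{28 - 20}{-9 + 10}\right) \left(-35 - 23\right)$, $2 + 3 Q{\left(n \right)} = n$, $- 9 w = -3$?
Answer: $- \frac{713}{3} \approx -237.67$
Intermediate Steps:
$w = \frac{1}{3}$ ($w = \left(- \frac{1}{9}\right) \left(-3\right) = \frac{1}{3} \approx 0.33333$)
$Q{\left(n \right)} = - \frac{2}{3} + \frac{n}{3}$
$L = - \frac{1450}{3}$ ($L = \left(\frac{1}{3} + \frac{28 - 20}{-9 + 10}\right) \left(-35 - 23\right) = \left(\frac{1}{3} + \frac{8}{1}\right) \left(-58\right) = \left(\frac{1}{3} + 8 \cdot 1\right) \left(-58\right) = \left(\frac{1}{3} + 8\right) \left(-58\right) = \frac{25}{3} \left(-58\right) = - \frac{1450}{3} \approx -483.33$)
$67 Q{\left(13 \right)} + L = 67 \left(- \frac{2}{3} + \frac{1}{3} \cdot 13\right) - \frac{1450}{3} = 67 \left(- \frac{2}{3} + \frac{13}{3}\right) - \frac{1450}{3} = 67 \cdot \frac{11}{3} - \frac{1450}{3} = \frac{737}{3} - \frac{1450}{3} = - \frac{713}{3}$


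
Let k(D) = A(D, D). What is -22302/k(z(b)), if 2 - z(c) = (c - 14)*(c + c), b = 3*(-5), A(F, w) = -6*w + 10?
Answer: -11151/2609 ≈ -4.2740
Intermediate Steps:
A(F, w) = 10 - 6*w
b = -15
z(c) = 2 - 2*c*(-14 + c) (z(c) = 2 - (c - 14)*(c + c) = 2 - (-14 + c)*2*c = 2 - 2*c*(-14 + c))
k(D) = 10 - 6*D
-22302/k(z(b)) = -22302/(10 - 6*(2 - 2*(-15)² + 28*(-15))) = -22302/(10 - 6*(2 - 2*225 - 420)) = -22302/(10 - 6*(2 - 450 - 420)) = -22302/(10 - 6*(-868)) = -22302/(10 + 5208) = -22302/5218 = -22302*1/5218 = -11151/2609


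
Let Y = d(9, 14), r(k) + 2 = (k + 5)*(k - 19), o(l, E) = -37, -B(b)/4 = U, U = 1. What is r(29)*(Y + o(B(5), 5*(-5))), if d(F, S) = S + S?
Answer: -3042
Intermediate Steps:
B(b) = -4 (B(b) = -4*1 = -4)
r(k) = -2 + (-19 + k)*(5 + k) (r(k) = -2 + (k + 5)*(k - 19) = -2 + (5 + k)*(-19 + k) = -2 + (-19 + k)*(5 + k))
d(F, S) = 2*S
Y = 28 (Y = 2*14 = 28)
r(29)*(Y + o(B(5), 5*(-5))) = (-97 + 29² - 14*29)*(28 - 37) = (-97 + 841 - 406)*(-9) = 338*(-9) = -3042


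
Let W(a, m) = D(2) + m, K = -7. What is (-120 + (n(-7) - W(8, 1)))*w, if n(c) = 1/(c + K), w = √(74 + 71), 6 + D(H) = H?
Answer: -1639*√145/14 ≈ -1409.7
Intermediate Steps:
D(H) = -6 + H
w = √145 ≈ 12.042
W(a, m) = -4 + m (W(a, m) = (-6 + 2) + m = -4 + m)
n(c) = 1/(-7 + c) (n(c) = 1/(c - 7) = 1/(-7 + c))
(-120 + (n(-7) - W(8, 1)))*w = (-120 + (1/(-7 - 7) - (-4 + 1)))*√145 = (-120 + (1/(-14) - 1*(-3)))*√145 = (-120 + (-1/14 + 3))*√145 = (-120 + 41/14)*√145 = -1639*√145/14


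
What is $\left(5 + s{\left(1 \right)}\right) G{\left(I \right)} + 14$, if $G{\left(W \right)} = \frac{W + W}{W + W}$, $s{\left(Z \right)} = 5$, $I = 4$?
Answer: $24$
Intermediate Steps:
$G{\left(W \right)} = 1$ ($G{\left(W \right)} = \frac{2 W}{2 W} = 2 W \frac{1}{2 W} = 1$)
$\left(5 + s{\left(1 \right)}\right) G{\left(I \right)} + 14 = \left(5 + 5\right) 1 + 14 = 10 \cdot 1 + 14 = 10 + 14 = 24$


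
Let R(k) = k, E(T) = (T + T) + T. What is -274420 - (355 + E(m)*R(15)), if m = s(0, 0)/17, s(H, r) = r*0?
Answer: -274775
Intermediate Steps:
s(H, r) = 0
m = 0 (m = 0/17 = 0*(1/17) = 0)
E(T) = 3*T (E(T) = 2*T + T = 3*T)
-274420 - (355 + E(m)*R(15)) = -274420 - (355 + (3*0)*15) = -274420 - (355 + 0*15) = -274420 - (355 + 0) = -274420 - 1*355 = -274420 - 355 = -274775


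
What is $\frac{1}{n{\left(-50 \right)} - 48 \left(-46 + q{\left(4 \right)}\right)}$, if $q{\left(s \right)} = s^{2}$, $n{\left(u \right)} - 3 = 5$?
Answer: $\frac{1}{1448} \approx 0.00069061$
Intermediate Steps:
$n{\left(u \right)} = 8$ ($n{\left(u \right)} = 3 + 5 = 8$)
$\frac{1}{n{\left(-50 \right)} - 48 \left(-46 + q{\left(4 \right)}\right)} = \frac{1}{8 - 48 \left(-46 + 4^{2}\right)} = \frac{1}{8 - 48 \left(-46 + 16\right)} = \frac{1}{8 - -1440} = \frac{1}{8 + 1440} = \frac{1}{1448}$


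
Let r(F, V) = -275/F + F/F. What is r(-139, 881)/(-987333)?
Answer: -138/45746429 ≈ -3.0166e-6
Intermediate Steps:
r(F, V) = 1 - 275/F (r(F, V) = -275/F + 1 = 1 - 275/F)
r(-139, 881)/(-987333) = ((-275 - 139)/(-139))/(-987333) = -1/139*(-414)*(-1/987333) = (414/139)*(-1/987333) = -138/45746429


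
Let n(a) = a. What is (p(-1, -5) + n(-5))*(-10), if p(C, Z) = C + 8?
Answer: -20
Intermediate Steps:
p(C, Z) = 8 + C
(p(-1, -5) + n(-5))*(-10) = ((8 - 1) - 5)*(-10) = (7 - 5)*(-10) = 2*(-10) = -20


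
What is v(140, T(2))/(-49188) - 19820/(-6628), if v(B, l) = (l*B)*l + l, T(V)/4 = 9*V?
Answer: -79914757/6792043 ≈ -11.766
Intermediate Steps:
T(V) = 36*V (T(V) = 4*(9*V) = 36*V)
v(B, l) = l + B*l² (v(B, l) = (B*l)*l + l = B*l² + l = l + B*l²)
v(140, T(2))/(-49188) - 19820/(-6628) = ((36*2)*(1 + 140*(36*2)))/(-49188) - 19820/(-6628) = (72*(1 + 140*72))*(-1/49188) - 19820*(-1/6628) = (72*(1 + 10080))*(-1/49188) + 4955/1657 = (72*10081)*(-1/49188) + 4955/1657 = 725832*(-1/49188) + 4955/1657 = -60486/4099 + 4955/1657 = -79914757/6792043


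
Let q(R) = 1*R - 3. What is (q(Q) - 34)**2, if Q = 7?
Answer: 900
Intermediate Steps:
q(R) = -3 + R (q(R) = R - 3 = -3 + R)
(q(Q) - 34)**2 = ((-3 + 7) - 34)**2 = (4 - 34)**2 = (-30)**2 = 900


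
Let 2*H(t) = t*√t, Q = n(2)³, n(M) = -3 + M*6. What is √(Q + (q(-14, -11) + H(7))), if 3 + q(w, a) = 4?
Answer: √(2920 + 14*√7)/2 ≈ 27.189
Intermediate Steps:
n(M) = -3 + 6*M
q(w, a) = 1 (q(w, a) = -3 + 4 = 1)
Q = 729 (Q = (-3 + 6*2)³ = (-3 + 12)³ = 9³ = 729)
H(t) = t^(3/2)/2 (H(t) = (t*√t)/2 = t^(3/2)/2)
√(Q + (q(-14, -11) + H(7))) = √(729 + (1 + 7^(3/2)/2)) = √(729 + (1 + (7*√7)/2)) = √(729 + (1 + 7*√7/2)) = √(730 + 7*√7/2)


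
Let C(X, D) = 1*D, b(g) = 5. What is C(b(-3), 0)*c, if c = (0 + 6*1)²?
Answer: 0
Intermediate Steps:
C(X, D) = D
c = 36 (c = (0 + 6)² = 6² = 36)
C(b(-3), 0)*c = 0*36 = 0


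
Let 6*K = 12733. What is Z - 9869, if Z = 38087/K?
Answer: -17919065/1819 ≈ -9851.0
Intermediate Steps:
K = 12733/6 (K = (⅙)*12733 = 12733/6 ≈ 2122.2)
Z = 32646/1819 (Z = 38087/(12733/6) = 38087*(6/12733) = 32646/1819 ≈ 17.947)
Z - 9869 = 32646/1819 - 9869 = -17919065/1819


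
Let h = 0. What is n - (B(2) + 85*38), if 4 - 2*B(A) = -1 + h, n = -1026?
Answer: -8517/2 ≈ -4258.5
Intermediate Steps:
B(A) = 5/2 (B(A) = 2 - (-1 + 0)/2 = 2 - 1/2*(-1) = 2 + 1/2 = 5/2)
n - (B(2) + 85*38) = -1026 - (5/2 + 85*38) = -1026 - (5/2 + 3230) = -1026 - 1*6465/2 = -1026 - 6465/2 = -8517/2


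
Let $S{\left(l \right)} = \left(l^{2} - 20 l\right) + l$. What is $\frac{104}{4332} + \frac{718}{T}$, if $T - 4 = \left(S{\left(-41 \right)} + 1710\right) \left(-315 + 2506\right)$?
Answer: $\frac{119162959}{4947400671} \approx 0.024086$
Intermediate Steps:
$S{\left(l \right)} = l^{2} - 19 l$
$T = 9136474$ ($T = 4 + \left(- 41 \left(-19 - 41\right) + 1710\right) \left(-315 + 2506\right) = 4 + \left(\left(-41\right) \left(-60\right) + 1710\right) 2191 = 4 + \left(2460 + 1710\right) 2191 = 4 + 4170 \cdot 2191 = 4 + 9136470 = 9136474$)
$\frac{104}{4332} + \frac{718}{T} = \frac{104}{4332} + \frac{718}{9136474} = 104 \cdot \frac{1}{4332} + 718 \cdot \frac{1}{9136474} = \frac{26}{1083} + \frac{359}{4568237} = \frac{119162959}{4947400671}$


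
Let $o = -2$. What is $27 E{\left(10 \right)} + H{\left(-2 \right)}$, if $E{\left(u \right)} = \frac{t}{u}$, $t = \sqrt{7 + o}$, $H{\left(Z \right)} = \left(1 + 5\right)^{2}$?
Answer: $36 + \frac{27 \sqrt{5}}{10} \approx 42.037$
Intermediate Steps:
$H{\left(Z \right)} = 36$ ($H{\left(Z \right)} = 6^{2} = 36$)
$t = \sqrt{5}$ ($t = \sqrt{7 - 2} = \sqrt{5} \approx 2.2361$)
$E{\left(u \right)} = \frac{\sqrt{5}}{u}$
$27 E{\left(10 \right)} + H{\left(-2 \right)} = 27 \frac{\sqrt{5}}{10} + 36 = \frac{27 \sqrt{5}}{10} + 36 = 36 + \frac{27 \sqrt{5}}{10}$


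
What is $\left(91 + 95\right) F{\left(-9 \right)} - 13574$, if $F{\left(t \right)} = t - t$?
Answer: $-13574$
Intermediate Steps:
$F{\left(t \right)} = 0$
$\left(91 + 95\right) F{\left(-9 \right)} - 13574 = \left(91 + 95\right) 0 - 13574 = 186 \cdot 0 - 13574 = 0 - 13574 = -13574$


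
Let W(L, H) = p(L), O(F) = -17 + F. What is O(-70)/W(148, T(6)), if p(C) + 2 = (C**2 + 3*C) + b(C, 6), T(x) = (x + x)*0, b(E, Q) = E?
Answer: -29/7498 ≈ -0.0038677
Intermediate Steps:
T(x) = 0 (T(x) = (2*x)*0 = 0)
p(C) = -2 + C**2 + 4*C (p(C) = -2 + ((C**2 + 3*C) + C) = -2 + (C**2 + 4*C) = -2 + C**2 + 4*C)
W(L, H) = -2 + L**2 + 4*L
O(-70)/W(148, T(6)) = (-17 - 70)/(-2 + 148**2 + 4*148) = -87/(-2 + 21904 + 592) = -87/22494 = -87*1/22494 = -29/7498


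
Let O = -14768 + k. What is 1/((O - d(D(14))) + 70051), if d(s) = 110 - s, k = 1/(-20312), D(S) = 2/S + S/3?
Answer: 426552/23536204987 ≈ 1.8123e-5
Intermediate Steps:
D(S) = 2/S + S/3 (D(S) = 2/S + S*(⅓) = 2/S + S/3)
k = -1/20312 ≈ -4.9232e-5
O = -299967617/20312 (O = -14768 - 1/20312 = -299967617/20312 ≈ -14768.)
1/((O - d(D(14))) + 70051) = 1/((-299967617/20312 - (110 - (2/14 + (⅓)*14))) + 70051) = 1/((-299967617/20312 - (110 - (2*(1/14) + 14/3))) + 70051) = 1/((-299967617/20312 - (110 - (⅐ + 14/3))) + 70051) = 1/((-299967617/20312 - (110 - 1*101/21)) + 70051) = 1/((-299967617/20312 - (110 - 101/21)) + 70051) = 1/((-299967617/20312 - 1*2209/21) + 70051) = 1/((-299967617/20312 - 2209/21) + 70051) = 1/(-6344189165/426552 + 70051) = 1/(23536204987/426552) = 426552/23536204987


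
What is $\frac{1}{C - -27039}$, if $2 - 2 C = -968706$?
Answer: $\frac{1}{511393} \approx 1.9554 \cdot 10^{-6}$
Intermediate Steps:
$C = 484354$ ($C = 1 - -484353 = 1 + 484353 = 484354$)
$\frac{1}{C - -27039} = \frac{1}{484354 - -27039} = \frac{1}{484354 + \left(-417 + 27456\right)} = \frac{1}{484354 + 27039} = \frac{1}{511393}$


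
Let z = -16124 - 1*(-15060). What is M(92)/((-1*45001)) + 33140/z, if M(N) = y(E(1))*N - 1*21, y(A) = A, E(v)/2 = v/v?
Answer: -372876643/11970266 ≈ -31.150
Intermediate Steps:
E(v) = 2 (E(v) = 2*(v/v) = 2*1 = 2)
z = -1064 (z = -16124 + 15060 = -1064)
M(N) = -21 + 2*N (M(N) = 2*N - 1*21 = 2*N - 21 = -21 + 2*N)
M(92)/((-1*45001)) + 33140/z = (-21 + 2*92)/((-1*45001)) + 33140/(-1064) = (-21 + 184)/(-45001) + 33140*(-1/1064) = 163*(-1/45001) - 8285/266 = -163/45001 - 8285/266 = -372876643/11970266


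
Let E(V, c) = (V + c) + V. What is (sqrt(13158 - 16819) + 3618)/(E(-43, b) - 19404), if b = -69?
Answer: -3618/19559 - I*sqrt(3661)/19559 ≈ -0.18498 - 0.0030935*I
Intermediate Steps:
E(V, c) = c + 2*V
(sqrt(13158 - 16819) + 3618)/(E(-43, b) - 19404) = (sqrt(13158 - 16819) + 3618)/((-69 + 2*(-43)) - 19404) = (sqrt(-3661) + 3618)/((-69 - 86) - 19404) = (I*sqrt(3661) + 3618)/(-155 - 19404) = (3618 + I*sqrt(3661))/(-19559) = (3618 + I*sqrt(3661))*(-1/19559) = -3618/19559 - I*sqrt(3661)/19559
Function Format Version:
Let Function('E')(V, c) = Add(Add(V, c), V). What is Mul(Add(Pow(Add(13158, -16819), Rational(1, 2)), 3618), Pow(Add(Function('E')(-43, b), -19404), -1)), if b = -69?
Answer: Add(Rational(-3618, 19559), Mul(Rational(-1, 19559), I, Pow(3661, Rational(1, 2)))) ≈ Add(-0.18498, Mul(-0.0030935, I))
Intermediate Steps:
Function('E')(V, c) = Add(c, Mul(2, V))
Mul(Add(Pow(Add(13158, -16819), Rational(1, 2)), 3618), Pow(Add(Function('E')(-43, b), -19404), -1)) = Mul(Add(Pow(Add(13158, -16819), Rational(1, 2)), 3618), Pow(Add(Add(-69, Mul(2, -43)), -19404), -1)) = Mul(Add(Pow(-3661, Rational(1, 2)), 3618), Pow(Add(Add(-69, -86), -19404), -1)) = Mul(Add(Mul(I, Pow(3661, Rational(1, 2))), 3618), Pow(Add(-155, -19404), -1)) = Mul(Add(3618, Mul(I, Pow(3661, Rational(1, 2)))), Pow(-19559, -1)) = Mul(Add(3618, Mul(I, Pow(3661, Rational(1, 2)))), Rational(-1, 19559)) = Add(Rational(-3618, 19559), Mul(Rational(-1, 19559), I, Pow(3661, Rational(1, 2))))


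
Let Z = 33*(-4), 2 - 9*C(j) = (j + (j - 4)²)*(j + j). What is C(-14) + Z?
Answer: 2498/3 ≈ 832.67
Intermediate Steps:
C(j) = 2/9 - 2*j*(j + (-4 + j)²)/9 (C(j) = 2/9 - (j + (j - 4)²)*(j + j)/9 = 2/9 - (j + (-4 + j)²)*2*j/9 = 2/9 - 2*j*(j + (-4 + j)²)/9)
Z = -132
C(-14) + Z = (2/9 - 2/9*(-14)² - 2/9*(-14)*(-4 - 14)²) - 132 = (2/9 - 2/9*196 - 2/9*(-14)*(-18)²) - 132 = (2/9 - 392/9 - 2/9*(-14)*324) - 132 = (2/9 - 392/9 + 1008) - 132 = 2894/3 - 132 = 2498/3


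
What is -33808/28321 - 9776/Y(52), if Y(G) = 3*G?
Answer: -5425772/84963 ≈ -63.860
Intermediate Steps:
-33808/28321 - 9776/Y(52) = -33808/28321 - 9776/(3*52) = -33808*1/28321 - 9776/156 = -33808/28321 - 9776*1/156 = -33808/28321 - 188/3 = -5425772/84963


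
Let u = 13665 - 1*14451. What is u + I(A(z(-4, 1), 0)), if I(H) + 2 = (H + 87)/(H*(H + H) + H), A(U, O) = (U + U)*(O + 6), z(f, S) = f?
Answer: -1197747/1520 ≈ -787.99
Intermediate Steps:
A(U, O) = 2*U*(6 + O) (A(U, O) = (2*U)*(6 + O) = 2*U*(6 + O))
I(H) = -2 + (87 + H)/(H + 2*H²) (I(H) = -2 + (H + 87)/(H*(H + H) + H) = -2 + (87 + H)/(H*(2*H) + H) = -2 + (87 + H)/(2*H² + H) = -2 + (87 + H)/(H + 2*H²))
u = -786 (u = 13665 - 14451 = -786)
u + I(A(z(-4, 1), 0)) = -786 + (87 - 2*(-4)*(6 + 0) - 4*64*(6 + 0)²)/(((2*(-4)*(6 + 0)))*(1 + 2*(2*(-4)*(6 + 0)))) = -786 + (87 - 2*(-4)*6 - 4*(2*(-4)*6)²)/(((2*(-4)*6))*(1 + 2*(2*(-4)*6))) = -786 + (87 - 1*(-48) - 4*(-48)²)/((-48)*(1 + 2*(-48))) = -786 - (87 + 48 - 4*2304)/(48*(1 - 96)) = -786 - 1/48*(87 + 48 - 9216)/(-95) = -786 - 1/48*(-1/95)*(-9081) = -786 - 3027/1520 = -1197747/1520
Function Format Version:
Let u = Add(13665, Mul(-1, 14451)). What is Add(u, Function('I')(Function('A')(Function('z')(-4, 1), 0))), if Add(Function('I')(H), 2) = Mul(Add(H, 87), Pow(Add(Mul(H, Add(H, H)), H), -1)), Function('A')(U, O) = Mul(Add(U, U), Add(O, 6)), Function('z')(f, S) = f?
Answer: Rational(-1197747, 1520) ≈ -787.99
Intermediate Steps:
Function('A')(U, O) = Mul(2, U, Add(6, O)) (Function('A')(U, O) = Mul(Mul(2, U), Add(6, O)) = Mul(2, U, Add(6, O)))
Function('I')(H) = Add(-2, Mul(Pow(Add(H, Mul(2, Pow(H, 2))), -1), Add(87, H))) (Function('I')(H) = Add(-2, Mul(Add(H, 87), Pow(Add(Mul(H, Add(H, H)), H), -1))) = Add(-2, Mul(Add(87, H), Pow(Add(Mul(H, Mul(2, H)), H), -1))) = Add(-2, Mul(Add(87, H), Pow(Add(Mul(2, Pow(H, 2)), H), -1))) = Add(-2, Mul(Add(87, H), Pow(Add(H, Mul(2, Pow(H, 2))), -1))) = Add(-2, Mul(Pow(Add(H, Mul(2, Pow(H, 2))), -1), Add(87, H))))
u = -786 (u = Add(13665, -14451) = -786)
Add(u, Function('I')(Function('A')(Function('z')(-4, 1), 0))) = Add(-786, Mul(Pow(Mul(2, -4, Add(6, 0)), -1), Pow(Add(1, Mul(2, Mul(2, -4, Add(6, 0)))), -1), Add(87, Mul(-1, Mul(2, -4, Add(6, 0))), Mul(-4, Pow(Mul(2, -4, Add(6, 0)), 2))))) = Add(-786, Mul(Pow(Mul(2, -4, 6), -1), Pow(Add(1, Mul(2, Mul(2, -4, 6))), -1), Add(87, Mul(-1, Mul(2, -4, 6)), Mul(-4, Pow(Mul(2, -4, 6), 2))))) = Add(-786, Mul(Pow(-48, -1), Pow(Add(1, Mul(2, -48)), -1), Add(87, Mul(-1, -48), Mul(-4, Pow(-48, 2))))) = Add(-786, Mul(Rational(-1, 48), Pow(Add(1, -96), -1), Add(87, 48, Mul(-4, 2304)))) = Add(-786, Mul(Rational(-1, 48), Pow(-95, -1), Add(87, 48, -9216))) = Add(-786, Mul(Rational(-1, 48), Rational(-1, 95), -9081)) = Add(-786, Rational(-3027, 1520)) = Rational(-1197747, 1520)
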